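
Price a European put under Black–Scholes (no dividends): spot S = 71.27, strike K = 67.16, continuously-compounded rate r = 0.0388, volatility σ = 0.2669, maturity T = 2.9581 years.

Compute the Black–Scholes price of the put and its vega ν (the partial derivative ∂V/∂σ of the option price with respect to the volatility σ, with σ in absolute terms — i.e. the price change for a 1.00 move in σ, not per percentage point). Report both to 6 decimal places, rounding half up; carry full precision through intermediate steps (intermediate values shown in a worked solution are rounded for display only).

σ√T = 0.2669·√2.9581 = 0.459045
d₁ = (ln(S/K) + (r+σ²/2)T) / (σ√T) = (ln(71.27/67.16) + (0.0388+0.2669²/2)·2.9581) / 0.459045 = (0.059398 + 0.220135) / 0.459045 = 0.608945
d₂ = d₁ − σ√T = 0.608945 − 0.459045 = 0.149900
e^{−rT} = e^{−0.0388·2.9581} = 0.891567
N(−d₁) = 0.271280,  N(−d₂) = 0.440422
Put price V = K·e^{−rT}·N(−d₂) − S·N(−d₁) = 26.371421 − 19.334159 = 7.037262
φ(d₁) = (1/√(2π))·e^{−d₁²/2} = 0.331428
ν = S·φ(d₁)·√T = 40.625810

price = 7.037262
ν = 40.625810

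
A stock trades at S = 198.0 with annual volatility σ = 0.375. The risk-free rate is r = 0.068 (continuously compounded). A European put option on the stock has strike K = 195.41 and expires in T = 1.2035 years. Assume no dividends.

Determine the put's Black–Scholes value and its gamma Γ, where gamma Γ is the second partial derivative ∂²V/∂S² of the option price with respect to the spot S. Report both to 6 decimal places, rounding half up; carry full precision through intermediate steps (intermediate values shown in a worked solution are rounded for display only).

price = 22.639074
Γ = 0.004452

σ√T = 0.375·√1.2035 = 0.411391
d₁ = (ln(S/K) + (r+σ²/2)T) / (σ√T) = (ln(198.0/195.41) + (0.068+0.375²/2)·1.2035) / 0.411391 = (0.013167 + 0.166459) / 0.411391 = 0.436632
d₂ = d₁ − σ√T = 0.436632 − 0.411391 = 0.025241
e^{−rT} = e^{−0.068·1.2035} = 0.921421
N(−d₁) = 0.331189,  N(−d₂) = 0.489931
Put price V = K·e^{−rT}·N(−d₂) − S·N(−d₁) = 88.214533 − 65.575459 = 22.639074
φ(d₁) = (1/√(2π))·e^{−d₁²/2} = 0.362670
Γ = φ(d₁) / (S·σ·√T) = 0.004452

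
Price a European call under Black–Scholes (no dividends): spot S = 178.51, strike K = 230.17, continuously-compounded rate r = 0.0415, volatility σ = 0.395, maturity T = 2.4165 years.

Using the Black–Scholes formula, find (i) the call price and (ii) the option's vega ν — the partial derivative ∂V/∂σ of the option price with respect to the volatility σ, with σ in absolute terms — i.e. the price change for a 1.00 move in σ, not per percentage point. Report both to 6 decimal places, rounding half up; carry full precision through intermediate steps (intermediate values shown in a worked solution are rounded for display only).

σ√T = 0.395·√2.4165 = 0.614031
d₁ = (ln(S/K) + (r+σ²/2)T) / (σ√T) = (ln(178.51/230.17) + (0.0415+0.395²/2)·2.4165) / 0.614031 = (-0.254174 + 0.288802) / 0.614031 = 0.056395
d₂ = d₁ − σ√T = 0.056395 − 0.614031 = -0.557636
e^{−rT} = e^{−0.0415·2.4165} = 0.904580
N(d₁) = 0.522487,  N(d₂) = 0.288546
Call price V = S·N(d₁) − K·e^{−rT}·N(d₂) = 93.269066 − 60.077430 = 33.191636
φ(d₁) = (1/√(2π))·e^{−d₁²/2} = 0.398308
ν = S·φ(d₁)·√T = 110.528785

price = 33.191636
ν = 110.528785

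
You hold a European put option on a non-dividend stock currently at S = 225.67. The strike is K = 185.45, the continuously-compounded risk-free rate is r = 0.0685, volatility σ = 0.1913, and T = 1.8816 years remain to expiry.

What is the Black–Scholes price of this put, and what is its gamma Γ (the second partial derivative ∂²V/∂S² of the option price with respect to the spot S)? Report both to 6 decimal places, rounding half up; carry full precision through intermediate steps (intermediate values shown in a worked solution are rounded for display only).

price = 2.588858
Γ = 0.002634

σ√T = 0.1913·√1.8816 = 0.262409
d₁ = (ln(S/K) + (r+σ²/2)T) / (σ√T) = (ln(225.67/185.45) + (0.0685+0.1913²/2)·1.8816) / 0.262409 = (0.196288 + 0.163319) / 0.262409 = 1.370408
d₂ = d₁ − σ√T = 1.370408 − 0.262409 = 1.107999
e^{−rT} = e^{−0.0685·1.8816} = 0.879071
N(−d₁) = 0.085280,  N(−d₂) = 0.133931
Put price V = K·e^{−rT}·N(−d₂) − S·N(−d₁) = 21.833952 − 19.245094 = 2.588858
φ(d₁) = (1/√(2π))·e^{−d₁²/2} = 0.155992
Γ = φ(d₁) / (S·σ·√T) = 0.002634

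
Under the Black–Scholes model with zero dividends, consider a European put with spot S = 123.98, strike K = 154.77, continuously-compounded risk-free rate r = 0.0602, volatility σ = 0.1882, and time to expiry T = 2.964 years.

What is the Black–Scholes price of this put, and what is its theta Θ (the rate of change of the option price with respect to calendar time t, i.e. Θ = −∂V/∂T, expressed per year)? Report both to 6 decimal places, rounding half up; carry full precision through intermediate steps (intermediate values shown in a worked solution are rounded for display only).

σ√T = 0.1882·√2.964 = 0.324010
d₁ = (ln(S/K) + (r+σ²/2)T) / (σ√T) = (ln(123.98/154.77) + (0.0602+0.1882²/2)·2.964) / 0.324010 = (-0.221820 + 0.230924) / 0.324010 = 0.028099
d₂ = d₁ − σ√T = 0.028099 − 0.324010 = -0.295912
e^{−rT} = e^{−0.0602·2.964} = 0.836580
N(−d₁) = 0.488792,  N(−d₂) = 0.616351
Put price V = K·e^{−rT}·N(−d₂) − S·N(−d₁) = 79.803632 − 60.600402 = 19.203230
φ(d₁) = (1/√(2π))·e^{−d₁²/2} = 0.398785
Θ = −S·φ(d₁)·σ/(2√T) + r·K·e^{−rT}·N(−d₂) = −2.702345 + 4.804179 = 2.101834

price = 19.203230
Θ = 2.101834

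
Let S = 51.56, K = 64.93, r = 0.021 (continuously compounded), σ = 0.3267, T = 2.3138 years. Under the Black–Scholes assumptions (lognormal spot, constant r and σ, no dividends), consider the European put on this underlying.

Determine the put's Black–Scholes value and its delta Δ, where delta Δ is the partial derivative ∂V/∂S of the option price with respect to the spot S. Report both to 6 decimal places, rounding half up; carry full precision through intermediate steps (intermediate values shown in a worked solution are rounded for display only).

σ√T = 0.3267·√2.3138 = 0.496949
d₁ = (ln(S/K) + (r+σ²/2)T) / (σ√T) = (ln(51.56/64.93) + (0.021+0.3267²/2)·2.3138) / 0.496949 = (-0.230564 + 0.172069) / 0.496949 = -0.117707
d₂ = d₁ − σ√T = -0.117707 − 0.496949 = -0.614656
e^{−rT} = e^{−0.021·2.3138} = 0.952572
N(−d₁) = 0.546850,  N(−d₂) = 0.730609
Put price V = K·e^{−rT}·N(−d₂) − S·N(−d₁) = 45.188534 − 28.195595 = 16.992939
Δ = −N(−d₁) = -0.546850

price = 16.992939
Δ = -0.546850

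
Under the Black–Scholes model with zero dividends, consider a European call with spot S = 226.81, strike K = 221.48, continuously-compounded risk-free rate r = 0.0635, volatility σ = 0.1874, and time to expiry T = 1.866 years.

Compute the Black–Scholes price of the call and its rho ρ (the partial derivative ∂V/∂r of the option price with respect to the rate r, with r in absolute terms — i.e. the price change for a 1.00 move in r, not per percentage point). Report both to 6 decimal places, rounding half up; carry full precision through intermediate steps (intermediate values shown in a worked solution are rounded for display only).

price = 39.830813
ρ = 244.339414

σ√T = 0.1874·√1.866 = 0.255991
d₁ = (ln(S/K) + (r+σ²/2)T) / (σ√T) = (ln(226.81/221.48) + (0.0635+0.1874²/2)·1.866) / 0.255991 = (0.023780 + 0.151257) / 0.255991 = 0.683762
d₂ = d₁ − σ√T = 0.683762 − 0.255991 = 0.427770
e^{−rT} = e^{−0.0635·1.866} = 0.888260
N(d₁) = 0.752937,  N(d₂) = 0.665591
Call price V = S·N(d₁) − K·e^{−rT}·N(d₂) = 170.773693 − 130.942880 = 39.830813
ρ = K·T·e^{−rT}·N(d₂) = 244.339414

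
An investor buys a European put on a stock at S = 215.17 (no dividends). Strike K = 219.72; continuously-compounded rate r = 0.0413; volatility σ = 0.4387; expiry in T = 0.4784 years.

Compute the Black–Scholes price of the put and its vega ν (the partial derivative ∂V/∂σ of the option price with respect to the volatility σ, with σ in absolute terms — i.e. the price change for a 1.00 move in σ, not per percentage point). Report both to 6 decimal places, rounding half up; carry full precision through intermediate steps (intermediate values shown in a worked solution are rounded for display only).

price = 26.088304
ν = 58.727218

σ√T = 0.4387·√0.4784 = 0.303433
d₁ = (ln(S/K) + (r+σ²/2)T) / (σ√T) = (ln(215.17/219.72) + (0.0413+0.4387²/2)·0.4784) / 0.303433 = (-0.020926 + 0.065794) / 0.303433 = 0.147868
d₂ = d₁ − σ√T = 0.147868 − 0.303433 = -0.155565
e^{−rT} = e^{−0.0413·0.4784} = 0.980436
N(−d₁) = 0.441223,  N(−d₂) = 0.561812
Put price V = K·e^{−rT}·N(−d₂) − S·N(−d₁) = 121.026322 − 94.938018 = 26.088304
φ(d₁) = (1/√(2π))·e^{−d₁²/2} = 0.394605
ν = S·φ(d₁)·√T = 58.727218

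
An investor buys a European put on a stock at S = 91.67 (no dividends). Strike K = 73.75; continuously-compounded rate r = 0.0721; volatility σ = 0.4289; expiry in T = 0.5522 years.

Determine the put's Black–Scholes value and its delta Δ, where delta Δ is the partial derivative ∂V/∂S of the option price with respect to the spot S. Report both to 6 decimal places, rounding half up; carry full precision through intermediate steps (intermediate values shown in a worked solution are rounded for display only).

price = 3.025238
Δ = -0.166835

σ√T = 0.4289·√0.5522 = 0.318716
d₁ = (ln(S/K) + (r+σ²/2)T) / (σ√T) = (ln(91.67/73.75) + (0.0721+0.4289²/2)·0.5522) / 0.318716 = (0.217514 + 0.090604) / 0.318716 = 0.966746
d₂ = d₁ − σ√T = 0.966746 − 0.318716 = 0.648030
e^{−rT} = e^{−0.0721·0.5522} = 0.960969
N(−d₁) = 0.166835,  N(−d₂) = 0.258483
Put price V = K·e^{−rT}·N(−d₂) − S·N(−d₁) = 18.319040 − 15.293801 = 3.025238
Δ = −N(−d₁) = -0.166835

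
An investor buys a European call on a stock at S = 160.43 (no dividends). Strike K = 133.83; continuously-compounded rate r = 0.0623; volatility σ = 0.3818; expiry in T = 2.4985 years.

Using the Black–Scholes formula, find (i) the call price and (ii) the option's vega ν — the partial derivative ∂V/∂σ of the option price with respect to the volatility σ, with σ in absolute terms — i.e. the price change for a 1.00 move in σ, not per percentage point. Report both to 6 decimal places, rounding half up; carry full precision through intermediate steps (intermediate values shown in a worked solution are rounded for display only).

σ√T = 0.3818·√2.4985 = 0.603498
d₁ = (ln(S/K) + (r+σ²/2)T) / (σ√T) = (ln(160.43/133.83) + (0.0623+0.3818²/2)·2.4985) / 0.603498 = (0.181287 + 0.337761) / 0.603498 = 0.860067
d₂ = d₁ − σ√T = 0.860067 − 0.603498 = 0.256570
e^{−rT} = e^{−0.0623·2.4985} = 0.855853
N(d₁) = 0.805124,  N(d₂) = 0.601245
Call price V = S·N(d₁) − K·e^{−rT}·N(d₂) = 129.166050 − 68.865835 = 60.300215
φ(d₁) = (1/√(2π))·e^{−d₁²/2} = 0.275602
ν = S·φ(d₁)·√T = 69.888879

price = 60.300215
ν = 69.888879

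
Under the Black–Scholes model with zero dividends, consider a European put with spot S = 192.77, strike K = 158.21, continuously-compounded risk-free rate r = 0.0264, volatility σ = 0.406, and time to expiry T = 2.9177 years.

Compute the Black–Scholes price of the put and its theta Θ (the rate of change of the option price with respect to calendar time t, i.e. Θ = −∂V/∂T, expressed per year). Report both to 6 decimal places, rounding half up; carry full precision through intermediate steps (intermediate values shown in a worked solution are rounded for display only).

σ√T = 0.406·√2.9177 = 0.693500
d₁ = (ln(S/K) + (r+σ²/2)T) / (σ√T) = (ln(192.77/158.21) + (0.0264+0.406²/2)·2.9177) / 0.693500 = (0.197575 + 0.317498) / 0.693500 = 0.742715
d₂ = d₁ − σ√T = 0.742715 − 0.693500 = 0.049215
e^{−rT} = e^{−0.0264·2.9177} = 0.925865
N(−d₁) = 0.228827,  N(−d₂) = 0.480374
Put price V = K·e^{−rT}·N(−d₂) − S·N(−d₁) = 70.365663 − 44.110999 = 26.254664
φ(d₁) = (1/√(2π))·e^{−d₁²/2} = 0.302779
Θ = −S·φ(d₁)·σ/(2√T) + r·K·e^{−rT}·N(−d₂) = −6.936513 + 1.857653 = -5.078860

price = 26.254664
Θ = -5.078860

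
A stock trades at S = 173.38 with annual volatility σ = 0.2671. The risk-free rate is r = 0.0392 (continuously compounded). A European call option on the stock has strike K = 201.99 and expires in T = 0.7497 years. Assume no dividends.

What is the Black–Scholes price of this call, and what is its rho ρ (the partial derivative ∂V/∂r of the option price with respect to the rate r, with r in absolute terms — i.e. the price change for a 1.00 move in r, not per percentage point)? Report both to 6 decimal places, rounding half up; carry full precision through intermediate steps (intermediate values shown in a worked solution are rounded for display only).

σ√T = 0.2671·√0.7497 = 0.231269
d₁ = (ln(S/K) + (r+σ²/2)T) / (σ√T) = (ln(173.38/201.99) + (0.0392+0.2671²/2)·0.7497) / 0.231269 = (-0.152732 + 0.056131) / 0.231269 = -0.417702
d₂ = d₁ − σ√T = -0.417702 − 0.231269 = -0.648971
e^{−rT} = e^{−0.0392·0.7497} = 0.971039
N(d₁) = 0.338083,  N(d₂) = 0.258179
Call price V = S·N(d₁) − K·e^{−rT}·N(d₂) = 58.616756 − 50.639211 = 7.977545
ρ = K·T·e^{−rT}·N(d₂) = 37.964216

price = 7.977545
ρ = 37.964216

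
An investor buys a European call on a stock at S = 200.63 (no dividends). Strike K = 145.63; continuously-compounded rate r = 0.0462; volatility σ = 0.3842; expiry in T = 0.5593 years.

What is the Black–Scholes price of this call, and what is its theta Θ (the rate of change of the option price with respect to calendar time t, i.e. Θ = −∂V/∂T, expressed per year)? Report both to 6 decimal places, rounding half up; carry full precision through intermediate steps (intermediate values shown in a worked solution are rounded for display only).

price = 61.388386
Θ = -13.890778

σ√T = 0.3842·√0.5593 = 0.287329
d₁ = (ln(S/K) + (r+σ²/2)T) / (σ√T) = (ln(200.63/145.63) + (0.0462+0.3842²/2)·0.5593) / 0.287329 = (0.320393 + 0.067119) / 0.287329 = 1.348669
d₂ = d₁ − σ√T = 1.348669 − 0.287329 = 1.061340
e^{−rT} = e^{−0.0462·0.5593} = 0.974491
N(d₁) = 0.911278,  N(d₂) = 0.855732
Call price V = S·N(d₁) − K·e^{−rT}·N(d₂) = 182.829770 − 121.441385 = 61.388386
φ(d₁) = (1/√(2π))·e^{−d₁²/2} = 0.160672
Θ = −S·φ(d₁)·σ/(2√T) − r·K·e^{−rT}·N(d₂) = −8.280186 − 5.610592 = -13.890778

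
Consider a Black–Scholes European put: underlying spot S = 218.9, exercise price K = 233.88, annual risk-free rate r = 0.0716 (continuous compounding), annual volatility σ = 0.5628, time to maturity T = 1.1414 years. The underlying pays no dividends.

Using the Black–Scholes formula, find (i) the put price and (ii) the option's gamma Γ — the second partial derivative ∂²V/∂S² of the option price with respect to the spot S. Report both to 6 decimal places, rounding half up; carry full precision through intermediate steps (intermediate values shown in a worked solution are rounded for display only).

σ√T = 0.5628·√1.1414 = 0.601275
d₁ = (ln(S/K) + (r+σ²/2)T) / (σ√T) = (ln(218.9/233.88) + (0.0716+0.5628²/2)·1.1414) / 0.601275 = (-0.066193 + 0.262490) / 0.601275 = 0.326468
d₂ = d₁ − σ√T = 0.326468 − 0.601275 = -0.274807
e^{−rT} = e^{−0.0716·1.1414} = 0.921526
N(−d₁) = 0.372035,  N(−d₂) = 0.608268
Put price V = K·e^{−rT}·N(−d₂) − S·N(−d₁) = 131.097837 − 81.438521 = 49.659316
φ(d₁) = (1/√(2π))·e^{−d₁²/2} = 0.378239
Γ = φ(d₁) / (S·σ·√T) = 0.002874

price = 49.659316
Γ = 0.002874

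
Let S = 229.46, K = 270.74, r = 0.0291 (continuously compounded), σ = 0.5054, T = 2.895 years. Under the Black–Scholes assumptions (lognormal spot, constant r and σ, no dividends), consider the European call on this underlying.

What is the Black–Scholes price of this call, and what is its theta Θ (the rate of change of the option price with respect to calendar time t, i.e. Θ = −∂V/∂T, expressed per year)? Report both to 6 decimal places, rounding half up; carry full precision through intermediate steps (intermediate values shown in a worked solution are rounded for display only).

price = 70.217693
Θ = -15.024012

σ√T = 0.5054·√2.895 = 0.859923
d₁ = (ln(S/K) + (r+σ²/2)T) / (σ√T) = (ln(229.46/270.74) + (0.0291+0.5054²/2)·2.895) / 0.859923 = (-0.165430 + 0.453978) / 0.859923 = 0.335551
d₂ = d₁ − σ√T = 0.335551 − 0.859923 = -0.524372
e^{−rT} = e^{−0.0291·2.895} = 0.919206
N(d₁) = 0.631395,  N(d₂) = 0.300010
Call price V = S·N(d₁) − K·e^{−rT}·N(d₂) = 144.879955 − 74.662262 = 70.217693
φ(d₁) = (1/√(2π))·e^{−d₁²/2} = 0.377103
Θ = −S·φ(d₁)·σ/(2√T) − r·K·e^{−rT}·N(d₂) = −12.851341 − 2.172672 = -15.024012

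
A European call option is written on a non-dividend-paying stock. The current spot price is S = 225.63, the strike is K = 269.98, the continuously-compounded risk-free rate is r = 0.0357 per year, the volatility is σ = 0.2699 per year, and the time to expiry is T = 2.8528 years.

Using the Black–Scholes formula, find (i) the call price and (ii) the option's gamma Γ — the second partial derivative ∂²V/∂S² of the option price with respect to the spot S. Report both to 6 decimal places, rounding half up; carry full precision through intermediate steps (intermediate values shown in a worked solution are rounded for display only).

price = 33.820089
Γ = 0.003872

σ√T = 0.2699·√2.8528 = 0.455867
d₁ = (ln(S/K) + (r+σ²/2)T) / (σ√T) = (ln(225.63/269.98) + (0.0357+0.2699²/2)·2.8528) / 0.455867 = (-0.179451 + 0.205753) / 0.455867 = 0.057695
d₂ = d₁ − σ√T = 0.057695 − 0.455867 = -0.398173
e^{−rT} = e^{−0.0357·2.8528} = 0.903170
N(d₁) = 0.523004,  N(d₂) = 0.345251
Call price V = S·N(d₁) − K·e^{−rT}·N(d₂) = 118.005410 − 84.185320 = 33.820089
φ(d₁) = (1/√(2π))·e^{−d₁²/2} = 0.398279
Γ = φ(d₁) / (S·σ·√T) = 0.003872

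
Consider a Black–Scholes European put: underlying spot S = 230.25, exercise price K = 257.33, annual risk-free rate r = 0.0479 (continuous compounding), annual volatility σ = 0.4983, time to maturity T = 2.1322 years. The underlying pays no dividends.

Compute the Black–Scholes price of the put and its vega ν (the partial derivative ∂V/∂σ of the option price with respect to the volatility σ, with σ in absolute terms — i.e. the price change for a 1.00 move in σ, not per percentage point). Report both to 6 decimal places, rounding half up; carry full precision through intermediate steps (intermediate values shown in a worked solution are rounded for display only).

price = 66.741456
ν = 126.100405

σ√T = 0.4983·√2.1322 = 0.727620
d₁ = (ln(S/K) + (r+σ²/2)T) / (σ√T) = (ln(230.25/257.33) + (0.0479+0.4983²/2)·2.1322) / 0.727620 = (-0.111194 + 0.366848) / 0.727620 = 0.351357
d₂ = d₁ − σ√T = 0.351357 − 0.727620 = -0.376263
e^{−rT} = e^{−0.0479·2.1322} = 0.902910
N(−d₁) = 0.362660,  N(−d₂) = 0.646639
Put price V = K·e^{−rT}·N(−d₂) − S·N(−d₁) = 150.243990 − 83.502534 = 66.741456
φ(d₁) = (1/√(2π))·e^{−d₁²/2} = 0.375062
ν = S·φ(d₁)·√T = 126.100405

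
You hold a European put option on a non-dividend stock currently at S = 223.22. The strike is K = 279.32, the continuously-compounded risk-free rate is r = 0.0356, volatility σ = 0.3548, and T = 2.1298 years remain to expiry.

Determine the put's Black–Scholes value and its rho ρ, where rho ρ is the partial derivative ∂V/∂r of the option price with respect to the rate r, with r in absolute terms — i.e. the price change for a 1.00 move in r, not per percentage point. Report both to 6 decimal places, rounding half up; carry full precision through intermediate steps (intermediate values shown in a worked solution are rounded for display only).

σ√T = 0.3548·√2.1298 = 0.517789
d₁ = (ln(S/K) + (r+σ²/2)T) / (σ√T) = (ln(223.22/279.32) + (0.0356+0.3548²/2)·2.1298) / 0.517789 = (-0.224200 + 0.209874) / 0.517789 = -0.027669
d₂ = d₁ − σ√T = -0.027669 − 0.517789 = -0.545458
e^{−rT} = e^{−0.0356·2.1298} = 0.926982
N(−d₁) = 0.511037,  N(−d₂) = 0.707281
Put price V = K·e^{−rT}·N(−d₂) − S·N(−d₁) = 183.132420 − 114.073629 = 69.058791
ρ = −K·T·e^{−rT}·N(−d₂) = -390.035429

price = 69.058791
ρ = -390.035429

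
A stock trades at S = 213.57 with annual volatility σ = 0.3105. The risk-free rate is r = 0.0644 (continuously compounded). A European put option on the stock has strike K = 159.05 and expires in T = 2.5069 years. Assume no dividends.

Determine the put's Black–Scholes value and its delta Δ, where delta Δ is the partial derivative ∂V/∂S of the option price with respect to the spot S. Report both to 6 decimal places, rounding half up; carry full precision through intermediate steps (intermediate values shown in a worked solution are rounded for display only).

σ√T = 0.3105·√2.5069 = 0.491621
d₁ = (ln(S/K) + (r+σ²/2)T) / (σ√T) = (ln(213.57/159.05) + (0.0644+0.3105²/2)·2.5069) / 0.491621 = (0.294746 + 0.282290) / 0.491621 = 1.173742
d₂ = d₁ − σ√T = 1.173742 − 0.491621 = 0.682121
e^{−rT} = e^{−0.0644·2.5069} = 0.850914
N(−d₁) = 0.120249,  N(−d₂) = 0.247581
Put price V = K·e^{−rT}·N(−d₂) − S·N(−d₁) = 33.507093 − 25.681618 = 7.825476
Δ = −N(−d₁) = -0.120249

price = 7.825476
Δ = -0.120249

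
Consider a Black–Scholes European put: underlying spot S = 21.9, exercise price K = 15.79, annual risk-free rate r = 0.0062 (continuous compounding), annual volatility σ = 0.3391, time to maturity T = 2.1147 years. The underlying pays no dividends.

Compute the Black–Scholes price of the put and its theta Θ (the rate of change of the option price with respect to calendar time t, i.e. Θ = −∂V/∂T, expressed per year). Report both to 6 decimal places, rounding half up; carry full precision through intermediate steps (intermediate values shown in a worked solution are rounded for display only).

price = 1.301550
Θ = -0.625264

σ√T = 0.3391·√2.1147 = 0.493119
d₁ = (ln(S/K) + (r+σ²/2)T) / (σ√T) = (ln(21.9/15.79) + (0.0062+0.3391²/2)·2.1147) / 0.493119 = (0.327110 + 0.134695) / 0.493119 = 0.936496
d₂ = d₁ − σ√T = 0.936496 − 0.493119 = 0.443376
e^{−rT} = e^{−0.0062·2.1147} = 0.986974
N(−d₁) = 0.174509,  N(−d₂) = 0.328747
Put price V = K·e^{−rT}·N(−d₂) − S·N(−d₁) = 5.123297 − 3.821746 = 1.301550
φ(d₁) = (1/√(2π))·e^{−d₁²/2} = 0.257316
Θ = −S·φ(d₁)·σ/(2√T) + r·K·e^{−rT}·N(−d₂) = −0.657028 + 0.031764 = -0.625264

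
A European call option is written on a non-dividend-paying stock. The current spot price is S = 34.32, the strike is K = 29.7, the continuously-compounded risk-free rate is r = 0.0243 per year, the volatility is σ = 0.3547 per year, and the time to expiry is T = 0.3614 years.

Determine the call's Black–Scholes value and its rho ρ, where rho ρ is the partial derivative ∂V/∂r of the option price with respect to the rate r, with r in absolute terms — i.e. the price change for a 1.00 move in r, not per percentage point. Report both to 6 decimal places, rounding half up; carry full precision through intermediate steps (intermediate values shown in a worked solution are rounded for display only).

price = 5.813943
ρ = 7.766290

σ√T = 0.3547·√0.3614 = 0.213233
d₁ = (ln(S/K) + (r+σ²/2)T) / (σ√T) = (ln(34.32/29.7) + (0.0243+0.3547²/2)·0.3614) / 0.213233 = (0.144581 + 0.031516) / 0.213233 = 0.825844
d₂ = d₁ − σ√T = 0.825844 − 0.213233 = 0.612610
e^{−rT} = e^{−0.0243·0.3614} = 0.991256
N(d₁) = 0.795554,  N(d₂) = 0.729933
Call price V = S·N(d₁) − K·e^{−rT}·N(d₂) = 27.303401 − 21.489458 = 5.813943
ρ = K·T·e^{−rT}·N(d₂) = 7.766290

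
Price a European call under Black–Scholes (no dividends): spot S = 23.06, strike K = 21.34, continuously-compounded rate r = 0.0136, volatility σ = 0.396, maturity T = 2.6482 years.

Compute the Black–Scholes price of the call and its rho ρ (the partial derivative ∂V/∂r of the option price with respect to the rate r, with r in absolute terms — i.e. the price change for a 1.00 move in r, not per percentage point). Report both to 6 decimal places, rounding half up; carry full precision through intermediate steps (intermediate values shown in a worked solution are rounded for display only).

price = 6.834504
ρ = 24.092057

σ√T = 0.396·√2.6482 = 0.644422
d₁ = (ln(S/K) + (r+σ²/2)T) / (σ√T) = (ln(23.06/21.34) + (0.0136+0.396²/2)·2.6482) / 0.644422 = (0.077516 + 0.243656) / 0.644422 = 0.498387
d₂ = d₁ − σ√T = 0.498387 − 0.644422 = -0.146035
e^{−rT} = e^{−0.0136·2.6482} = 0.964625
N(d₁) = 0.690894,  N(d₂) = 0.441947
Call price V = S·N(d₁) − K·e^{−rT}·N(d₂) = 15.932026 − 9.097522 = 6.834504
ρ = K·T·e^{−rT}·N(d₂) = 24.092057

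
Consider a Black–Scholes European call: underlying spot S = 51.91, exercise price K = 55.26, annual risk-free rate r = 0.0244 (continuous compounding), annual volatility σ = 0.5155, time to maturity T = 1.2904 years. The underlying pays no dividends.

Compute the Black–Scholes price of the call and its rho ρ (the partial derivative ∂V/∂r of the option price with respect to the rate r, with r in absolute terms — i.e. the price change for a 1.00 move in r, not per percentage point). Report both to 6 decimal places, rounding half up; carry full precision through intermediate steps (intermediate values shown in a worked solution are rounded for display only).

price = 11.342421
ρ = 25.202471

σ√T = 0.5155·√1.2904 = 0.585586
d₁ = (ln(S/K) + (r+σ²/2)T) / (σ√T) = (ln(51.91/55.26) + (0.0244+0.5155²/2)·1.2904) / 0.585586 = (-0.062538 + 0.202941) / 0.585586 = 0.239766
d₂ = d₁ − σ√T = 0.239766 − 0.585586 = -0.345821
e^{−rT} = e^{−0.0244·1.2904} = 0.969005
N(d₁) = 0.594744,  N(d₂) = 0.364739
Call price V = S·N(d₁) − K·e^{−rT}·N(d₂) = 30.873164 − 19.530743 = 11.342421
ρ = K·T·e^{−rT}·N(d₂) = 25.202471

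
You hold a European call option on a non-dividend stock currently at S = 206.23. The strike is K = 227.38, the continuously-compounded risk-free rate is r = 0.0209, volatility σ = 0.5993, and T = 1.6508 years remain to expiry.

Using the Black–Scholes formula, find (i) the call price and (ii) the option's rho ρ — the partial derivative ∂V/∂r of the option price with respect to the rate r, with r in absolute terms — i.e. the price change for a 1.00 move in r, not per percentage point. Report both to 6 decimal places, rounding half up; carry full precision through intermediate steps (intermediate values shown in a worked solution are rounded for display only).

σ√T = 0.5993·√1.6508 = 0.770001
d₁ = (ln(S/K) + (r+σ²/2)T) / (σ√T) = (ln(206.23/227.38) + (0.0209+0.5993²/2)·1.6508) / 0.770001 = (-0.097631 + 0.330953) / 0.770001 = 0.303015
d₂ = d₁ − σ√T = 0.303015 − 0.770001 = -0.466986
e^{−rT} = e^{−0.0209·1.6508} = 0.966087
N(d₁) = 0.619061,  N(d₂) = 0.320255
Call price V = S·N(d₁) − K·e^{−rT}·N(d₂) = 127.668930 − 70.350011 = 57.318920
ρ = K·T·e^{−rT}·N(d₂) = 116.133798

price = 57.318920
ρ = 116.133798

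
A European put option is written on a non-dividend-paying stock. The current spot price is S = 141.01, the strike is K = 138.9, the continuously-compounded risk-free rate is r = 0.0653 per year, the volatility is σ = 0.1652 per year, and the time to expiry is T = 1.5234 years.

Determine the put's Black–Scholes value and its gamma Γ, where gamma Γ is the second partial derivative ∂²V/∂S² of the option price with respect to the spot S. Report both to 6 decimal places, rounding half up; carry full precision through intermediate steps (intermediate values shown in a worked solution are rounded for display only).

price = 4.857320
Γ = 0.011132

σ√T = 0.1652·√1.5234 = 0.203900
d₁ = (ln(S/K) + (r+σ²/2)T) / (σ√T) = (ln(141.01/138.9) + (0.0653+0.1652²/2)·1.5234) / 0.203900 = (0.015077 + 0.120266) / 0.203900 = 0.663768
d₂ = d₁ − σ√T = 0.663768 − 0.203900 = 0.459868
e^{−rT} = e^{−0.0653·1.5234} = 0.905310
N(−d₁) = 0.253420,  N(−d₂) = 0.322806
Put price V = K·e^{−rT}·N(−d₂) − S·N(−d₁) = 40.592005 − 35.734685 = 4.857320
φ(d₁) = (1/√(2π))·e^{−d₁²/2} = 0.320065
Γ = φ(d₁) / (S·σ·√T) = 0.011132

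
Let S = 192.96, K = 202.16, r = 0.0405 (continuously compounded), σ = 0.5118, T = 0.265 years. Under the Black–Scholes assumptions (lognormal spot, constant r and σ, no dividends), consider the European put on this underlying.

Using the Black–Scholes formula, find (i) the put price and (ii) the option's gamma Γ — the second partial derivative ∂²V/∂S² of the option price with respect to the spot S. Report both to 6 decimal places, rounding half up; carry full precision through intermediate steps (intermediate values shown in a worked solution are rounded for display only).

price = 24.302142
Γ = 0.007847

σ√T = 0.5118·√0.265 = 0.263465
d₁ = (ln(S/K) + (r+σ²/2)T) / (σ√T) = (ln(192.96/202.16) + (0.0405+0.5118²/2)·0.265) / 0.263465 = (-0.046577 + 0.045439) / 0.263465 = -0.004316
d₂ = d₁ − σ√T = -0.004316 − 0.263465 = -0.267781
e^{−rT} = e^{−0.0405·0.265} = 0.989325
N(−d₁) = 0.501722,  N(−d₂) = 0.605566
Put price V = K·e^{−rT}·N(−d₂) − S·N(−d₁) = 121.114382 − 96.812240 = 24.302142
φ(d₁) = (1/√(2π))·e^{−d₁²/2} = 0.398939
Γ = φ(d₁) / (S·σ·√T) = 0.007847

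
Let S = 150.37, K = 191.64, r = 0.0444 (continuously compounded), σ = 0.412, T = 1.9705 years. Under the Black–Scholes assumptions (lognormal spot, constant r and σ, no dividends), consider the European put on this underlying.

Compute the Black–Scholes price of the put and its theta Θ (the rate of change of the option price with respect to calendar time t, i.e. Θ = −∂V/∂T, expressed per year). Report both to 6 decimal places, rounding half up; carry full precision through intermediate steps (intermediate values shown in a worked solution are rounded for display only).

price = 50.978311
Θ = -3.256015

σ√T = 0.412·√1.9705 = 0.578343
d₁ = (ln(S/K) + (r+σ²/2)T) / (σ√T) = (ln(150.37/191.64) + (0.0444+0.412²/2)·1.9705) / 0.578343 = (-0.242520 + 0.254730) / 0.578343 = 0.021113
d₂ = d₁ − σ√T = 0.021113 − 0.578343 = -0.557230
e^{−rT} = e^{−0.0444·1.9705} = 0.916228
N(−d₁) = 0.491578,  N(−d₂) = 0.711315
Put price V = K·e^{−rT}·N(−d₂) − S·N(−d₁) = 124.896834 − 73.918523 = 50.978311
φ(d₁) = (1/√(2π))·e^{−d₁²/2} = 0.398853
Θ = −S·φ(d₁)·σ/(2√T) + r·K·e^{−rT}·N(−d₂) = −8.801435 + 5.545419 = -3.256015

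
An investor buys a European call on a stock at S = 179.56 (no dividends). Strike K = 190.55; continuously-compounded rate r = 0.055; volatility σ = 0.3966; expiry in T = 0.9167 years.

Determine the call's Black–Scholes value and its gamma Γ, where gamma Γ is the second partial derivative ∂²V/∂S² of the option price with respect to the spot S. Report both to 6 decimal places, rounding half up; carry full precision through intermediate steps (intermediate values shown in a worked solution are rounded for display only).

price = 26.357622
Γ = 0.005771

σ√T = 0.3966·√0.9167 = 0.379722
d₁ = (ln(S/K) + (r+σ²/2)T) / (σ√T) = (ln(179.56/190.55) + (0.055+0.3966²/2)·0.9167) / 0.379722 = (-0.059405 + 0.122513) / 0.379722 = 0.166195
d₂ = d₁ − σ√T = 0.166195 − 0.379722 = -0.213528
e^{−rT} = e^{−0.055·0.9167} = 0.950831
N(d₁) = 0.565998,  N(d₂) = 0.415458
Call price V = S·N(d₁) − K·e^{−rT}·N(d₂) = 101.630626 − 75.273004 = 26.357622
φ(d₁) = (1/√(2π))·e^{−d₁²/2} = 0.393471
Γ = φ(d₁) / (S·σ·√T) = 0.005771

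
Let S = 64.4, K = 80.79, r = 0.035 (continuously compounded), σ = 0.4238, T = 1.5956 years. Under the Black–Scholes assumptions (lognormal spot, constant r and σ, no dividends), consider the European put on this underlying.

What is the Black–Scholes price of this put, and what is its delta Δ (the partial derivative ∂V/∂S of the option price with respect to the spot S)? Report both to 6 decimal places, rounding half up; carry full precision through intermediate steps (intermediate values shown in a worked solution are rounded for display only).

price = 21.589303
Δ = -0.520562

σ√T = 0.4238·√1.5956 = 0.535332
d₁ = (ln(S/K) + (r+σ²/2)T) / (σ√T) = (ln(64.4/80.79) + (0.035+0.4238²/2)·1.5956) / 0.535332 = (-0.226740 + 0.199136) / 0.535332 = -0.051563
d₂ = d₁ − σ√T = -0.051563 − 0.535332 = -0.586895
e^{−rT} = e^{−0.035·1.5956} = 0.945685
N(−d₁) = 0.520562,  N(−d₂) = 0.721363
Put price V = K·e^{−rT}·N(−d₂) − S·N(−d₁) = 55.113478 − 33.524175 = 21.589303
Δ = −N(−d₁) = -0.520562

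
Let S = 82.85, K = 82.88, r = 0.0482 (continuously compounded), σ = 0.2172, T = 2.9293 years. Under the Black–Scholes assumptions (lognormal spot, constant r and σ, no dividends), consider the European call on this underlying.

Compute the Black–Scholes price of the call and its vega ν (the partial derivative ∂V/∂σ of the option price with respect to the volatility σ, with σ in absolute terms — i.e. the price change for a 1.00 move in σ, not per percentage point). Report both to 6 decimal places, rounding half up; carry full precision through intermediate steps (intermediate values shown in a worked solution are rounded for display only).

price = 17.654381
ν = 48.232184

σ√T = 0.2172·√2.9293 = 0.371742
d₁ = (ln(S/K) + (r+σ²/2)T) / (σ√T) = (ln(82.85/82.88) + (0.0482+0.2172²/2)·2.9293) / 0.371742 = (-0.000362 + 0.210288) / 0.371742 = 0.564710
d₂ = d₁ − σ√T = 0.564710 − 0.371742 = 0.192967
e^{−rT} = e^{−0.0482·2.9293} = 0.868322
N(d₁) = 0.713864,  N(d₂) = 0.576508
Call price V = S·N(d₁) − K·e^{−rT}·N(d₂) = 59.143660 − 41.489280 = 17.654381
φ(d₁) = (1/√(2π))·e^{−d₁²/2} = 0.340144
ν = S·φ(d₁)·√T = 48.232184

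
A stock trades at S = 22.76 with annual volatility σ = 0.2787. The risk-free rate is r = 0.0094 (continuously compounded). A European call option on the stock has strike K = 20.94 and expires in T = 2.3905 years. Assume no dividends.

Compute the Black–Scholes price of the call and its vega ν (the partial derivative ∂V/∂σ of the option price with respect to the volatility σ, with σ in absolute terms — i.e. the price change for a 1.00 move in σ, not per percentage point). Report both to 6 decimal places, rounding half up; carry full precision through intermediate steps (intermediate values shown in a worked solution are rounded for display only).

σ√T = 0.2787·√2.3905 = 0.430905
d₁ = (ln(S/K) + (r+σ²/2)T) / (σ√T) = (ln(22.76/20.94) + (0.0094+0.2787²/2)·2.3905) / 0.430905 = (0.083343 + 0.115310) / 0.430905 = 0.461015
d₂ = d₁ − σ√T = 0.461015 − 0.430905 = 0.030110
e^{−rT} = e^{−0.0094·2.3905} = 0.977780
N(d₁) = 0.677606,  N(d₂) = 0.512010
Call price V = S·N(d₁) − K·e^{−rT}·N(d₂) = 15.422314 − 10.483265 = 4.939049
φ(d₁) = (1/√(2π))·e^{−d₁²/2} = 0.358723
ν = S·φ(d₁)·√T = 12.623371

price = 4.939049
ν = 12.623371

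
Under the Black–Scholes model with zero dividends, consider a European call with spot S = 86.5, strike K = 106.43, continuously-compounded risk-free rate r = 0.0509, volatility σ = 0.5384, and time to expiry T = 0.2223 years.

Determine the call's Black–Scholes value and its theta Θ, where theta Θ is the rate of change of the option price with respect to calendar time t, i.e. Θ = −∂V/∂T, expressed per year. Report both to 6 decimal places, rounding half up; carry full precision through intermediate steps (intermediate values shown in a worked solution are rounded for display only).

σ√T = 0.5384·√0.2223 = 0.253849
d₁ = (ln(S/K) + (r+σ²/2)T) / (σ√T) = (ln(86.5/106.43) + (0.0509+0.5384²/2)·0.2223) / 0.253849 = (-0.207343 + 0.043535) / 0.253849 = -0.645300
d₂ = d₁ − σ√T = -0.645300 − 0.253849 = -0.899148
e^{−rT} = e^{−0.0509·0.2223} = 0.988749
N(d₁) = 0.259366,  N(d₂) = 0.184287
Call price V = S·N(d₁) − K·e^{−rT}·N(d₂) = 22.435199 − 19.392967 = 3.042233
φ(d₁) = (1/√(2π))·e^{−d₁²/2} = 0.323957
Θ = −S·φ(d₁)·σ/(2√T) − r·K·e^{−rT}·N(d₂) = −15.999589 − 0.987102 = -16.986691

price = 3.042233
Θ = -16.986691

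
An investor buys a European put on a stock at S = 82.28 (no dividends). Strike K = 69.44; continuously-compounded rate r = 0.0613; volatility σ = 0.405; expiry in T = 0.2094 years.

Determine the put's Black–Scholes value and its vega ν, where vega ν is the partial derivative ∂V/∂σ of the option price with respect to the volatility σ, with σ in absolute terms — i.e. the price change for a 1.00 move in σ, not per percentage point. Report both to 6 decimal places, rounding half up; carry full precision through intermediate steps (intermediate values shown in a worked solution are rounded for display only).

σ√T = 0.405·√0.2094 = 0.185329
d₁ = (ln(S/K) + (r+σ²/2)T) / (σ√T) = (ln(82.28/69.44) + (0.0613+0.405²/2)·0.2094) / 0.185329 = (0.169665 + 0.030010) / 0.185329 = 1.077406
d₂ = d₁ − σ√T = 1.077406 − 0.185329 = 0.892077
e^{−rT} = e^{−0.0613·0.2094} = 0.987246
N(−d₁) = 0.140649,  N(−d₂) = 0.186176
Put price V = K·e^{−rT}·N(−d₂) − S·N(−d₁) = 12.763156 − 11.572631 = 1.190525
φ(d₁) = (1/√(2π))·e^{−d₁²/2} = 0.223277
ν = S·φ(d₁)·√T = 8.406732

price = 1.190525
ν = 8.406732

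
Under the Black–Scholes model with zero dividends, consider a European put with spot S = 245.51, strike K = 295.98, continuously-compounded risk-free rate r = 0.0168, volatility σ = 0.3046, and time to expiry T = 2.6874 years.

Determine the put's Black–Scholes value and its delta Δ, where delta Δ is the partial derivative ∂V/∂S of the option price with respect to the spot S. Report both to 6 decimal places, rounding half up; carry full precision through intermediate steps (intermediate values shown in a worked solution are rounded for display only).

σ√T = 0.3046·√2.6874 = 0.499340
d₁ = (ln(S/K) + (r+σ²/2)T) / (σ√T) = (ln(245.51/295.98) + (0.0168+0.3046²/2)·2.6874) / 0.499340 = (-0.186954 + 0.169818) / 0.499340 = -0.034317
d₂ = d₁ − σ√T = -0.034317 − 0.499340 = -0.533657
e^{−rT} = e^{−0.0168·2.6874} = 0.955856
N(−d₁) = 0.513688,  N(−d₂) = 0.703210
Put price V = K·e^{−rT}·N(−d₂) − S·N(−d₁) = 198.948200 − 126.115496 = 72.832704
Δ = −N(−d₁) = -0.513688

price = 72.832704
Δ = -0.513688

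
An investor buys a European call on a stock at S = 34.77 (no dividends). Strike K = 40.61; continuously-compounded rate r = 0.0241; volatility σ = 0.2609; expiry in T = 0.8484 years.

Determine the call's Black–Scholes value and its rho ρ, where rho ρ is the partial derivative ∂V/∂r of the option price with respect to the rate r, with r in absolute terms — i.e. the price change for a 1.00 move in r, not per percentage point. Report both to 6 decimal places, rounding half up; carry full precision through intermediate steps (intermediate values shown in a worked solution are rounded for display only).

price = 1.599445
ρ = 8.367790

σ√T = 0.2609·√0.8484 = 0.240311
d₁ = (ln(S/K) + (r+σ²/2)T) / (σ√T) = (ln(34.77/40.61) + (0.0241+0.2609²/2)·0.8484) / 0.240311 = (-0.155259 + 0.049321) / 0.240311 = -0.440837
d₂ = d₁ − σ√T = -0.440837 − 0.240311 = -0.681148
e^{−rT} = e^{−0.0241·0.8484} = 0.979761
N(d₁) = 0.329666,  N(d₂) = 0.247889
Call price V = S·N(d₁) − K·e^{−rT}·N(d₂) = 11.462469 − 9.863024 = 1.599445
ρ = K·T·e^{−rT}·N(d₂) = 8.367790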